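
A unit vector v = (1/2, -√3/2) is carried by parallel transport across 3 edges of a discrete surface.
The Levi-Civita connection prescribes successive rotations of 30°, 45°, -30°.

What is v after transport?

Total rotation: 30° + 45° + (-30°) = 45°. Final vector: (0.9659, -0.2588)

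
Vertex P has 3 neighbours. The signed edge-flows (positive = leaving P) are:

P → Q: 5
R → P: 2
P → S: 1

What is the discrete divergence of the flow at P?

Divergence = sum of outgoing flows = 5 + (-2) + 1 = 4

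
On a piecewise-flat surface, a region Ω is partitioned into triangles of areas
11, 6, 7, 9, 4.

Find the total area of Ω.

11 + 6 + 7 + 9 + 4 = 37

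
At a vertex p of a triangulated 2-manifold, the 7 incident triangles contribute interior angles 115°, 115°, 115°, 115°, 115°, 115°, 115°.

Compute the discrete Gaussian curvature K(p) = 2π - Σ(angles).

Sum of angles = 805°. K = 360° - 805° = -445° = -89π/36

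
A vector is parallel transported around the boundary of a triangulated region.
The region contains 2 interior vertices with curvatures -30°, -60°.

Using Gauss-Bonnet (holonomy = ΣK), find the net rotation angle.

Holonomy = total enclosed curvature = (-30°) + (-60°) = -90°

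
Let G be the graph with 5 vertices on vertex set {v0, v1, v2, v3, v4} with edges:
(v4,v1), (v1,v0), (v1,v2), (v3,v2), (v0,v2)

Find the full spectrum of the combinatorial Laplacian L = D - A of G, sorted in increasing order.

Degrees: deg(v0) = 2, deg(v1) = 3, deg(v2) = 3, deg(v3) = 1, deg(v4) = 1.
L = D − A with rows/columns ordered (v0, v1, v2, v3, v4):
  [ 2, -1, -1,  0,  0]
  [-1,  3, -1,  0, -1]
  [-1, -1,  3, -1,  0]
  [ 0,  0, -1,  1,  0]
  [ 0, -1,  0,  0,  1]
Characteristic polynomial: det(λI − L) = λ(λ² − 5λ + 3)(λ² − 5λ + 5).
Roots: λ = 0; (λ² − 5λ + 3) = 0 ⇒ λ = (5 ± √13)/2 ≈ 0.6972, 4.3028; (λ² − 5λ + 5) = 0 ⇒ λ = (5 ± √5)/2 ≈ 1.382, 3.618.
(Check: the roots sum (with multiplicity) to 10, matching trace L = Σdeg = 2·5 = 10.)
Laplacian eigenvalues (increasing order): [0.0, 0.6972, 1.382, 3.618, 4.3028]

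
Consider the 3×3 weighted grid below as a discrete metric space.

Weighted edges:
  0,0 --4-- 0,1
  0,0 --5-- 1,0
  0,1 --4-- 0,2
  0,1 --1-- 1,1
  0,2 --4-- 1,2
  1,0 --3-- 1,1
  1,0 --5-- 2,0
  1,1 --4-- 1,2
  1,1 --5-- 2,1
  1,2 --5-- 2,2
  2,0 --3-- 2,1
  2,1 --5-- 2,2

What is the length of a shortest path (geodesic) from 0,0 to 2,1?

Shortest path: 0,0 → 0,1 → 1,1 → 2,1, total weight = 10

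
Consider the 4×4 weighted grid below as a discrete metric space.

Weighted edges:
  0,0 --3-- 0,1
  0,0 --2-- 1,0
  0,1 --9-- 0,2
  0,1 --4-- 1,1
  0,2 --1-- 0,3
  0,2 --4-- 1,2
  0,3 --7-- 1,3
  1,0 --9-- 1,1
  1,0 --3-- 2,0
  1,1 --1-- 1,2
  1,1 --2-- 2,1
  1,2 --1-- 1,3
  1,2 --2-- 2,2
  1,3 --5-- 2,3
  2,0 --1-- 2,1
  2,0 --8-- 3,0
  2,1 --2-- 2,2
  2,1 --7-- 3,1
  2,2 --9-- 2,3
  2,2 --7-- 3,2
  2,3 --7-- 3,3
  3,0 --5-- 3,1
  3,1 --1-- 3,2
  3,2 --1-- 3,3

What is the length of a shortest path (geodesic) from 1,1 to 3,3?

Shortest path: 1,1 → 1,2 → 2,2 → 3,2 → 3,3, total weight = 11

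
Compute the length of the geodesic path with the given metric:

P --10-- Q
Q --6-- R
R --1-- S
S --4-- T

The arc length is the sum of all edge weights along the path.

Arc length = 10 + 6 + 1 + 4 = 21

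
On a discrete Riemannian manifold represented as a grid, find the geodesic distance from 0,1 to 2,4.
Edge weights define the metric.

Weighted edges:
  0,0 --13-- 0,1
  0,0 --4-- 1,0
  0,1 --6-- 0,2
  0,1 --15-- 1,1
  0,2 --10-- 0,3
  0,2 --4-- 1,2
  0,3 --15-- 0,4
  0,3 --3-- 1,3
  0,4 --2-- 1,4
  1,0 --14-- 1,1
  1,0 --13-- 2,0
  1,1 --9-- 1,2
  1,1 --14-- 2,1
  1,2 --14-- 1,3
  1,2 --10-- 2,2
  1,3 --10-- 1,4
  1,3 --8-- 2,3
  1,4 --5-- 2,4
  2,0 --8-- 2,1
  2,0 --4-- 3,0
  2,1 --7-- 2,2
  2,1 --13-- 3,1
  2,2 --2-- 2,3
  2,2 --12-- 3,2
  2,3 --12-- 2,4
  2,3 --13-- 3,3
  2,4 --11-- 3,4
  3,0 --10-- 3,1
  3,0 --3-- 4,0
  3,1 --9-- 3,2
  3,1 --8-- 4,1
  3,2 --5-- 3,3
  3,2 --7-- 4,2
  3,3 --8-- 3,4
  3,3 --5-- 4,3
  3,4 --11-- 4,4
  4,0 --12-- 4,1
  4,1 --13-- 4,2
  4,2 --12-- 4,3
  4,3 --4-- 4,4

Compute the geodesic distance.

Shortest path: 0,1 → 0,2 → 1,2 → 2,2 → 2,3 → 2,4, total weight = 34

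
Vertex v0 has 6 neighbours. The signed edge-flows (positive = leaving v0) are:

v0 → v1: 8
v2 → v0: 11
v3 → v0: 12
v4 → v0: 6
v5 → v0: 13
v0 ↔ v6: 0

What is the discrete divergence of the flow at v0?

Divergence = sum of outgoing flows = 8 + (-11) + (-12) + (-6) + (-13) + 0 = -34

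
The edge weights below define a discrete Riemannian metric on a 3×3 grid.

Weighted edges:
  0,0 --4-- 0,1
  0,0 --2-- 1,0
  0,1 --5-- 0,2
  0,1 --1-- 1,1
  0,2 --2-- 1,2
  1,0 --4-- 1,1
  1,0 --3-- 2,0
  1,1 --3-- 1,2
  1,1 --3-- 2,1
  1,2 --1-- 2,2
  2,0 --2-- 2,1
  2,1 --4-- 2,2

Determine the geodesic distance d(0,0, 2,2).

Shortest path: 0,0 → 0,1 → 1,1 → 1,2 → 2,2, total weight = 9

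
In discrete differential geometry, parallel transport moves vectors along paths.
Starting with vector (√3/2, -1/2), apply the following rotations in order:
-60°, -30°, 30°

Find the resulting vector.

Total rotation: (-60°) + (-30°) + 30° = -60°. Final vector: (0, -1)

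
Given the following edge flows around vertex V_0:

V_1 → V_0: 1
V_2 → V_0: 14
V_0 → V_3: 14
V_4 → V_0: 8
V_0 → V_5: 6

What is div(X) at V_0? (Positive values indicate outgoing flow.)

Divergence = sum of outgoing flows = (-1) + (-14) + 14 + (-8) + 6 = -3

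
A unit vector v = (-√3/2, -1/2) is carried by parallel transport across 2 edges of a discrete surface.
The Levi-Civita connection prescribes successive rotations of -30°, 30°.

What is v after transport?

Total rotation: (-30°) + 30° = 0°. Final vector: (-0.8660, -0.5000)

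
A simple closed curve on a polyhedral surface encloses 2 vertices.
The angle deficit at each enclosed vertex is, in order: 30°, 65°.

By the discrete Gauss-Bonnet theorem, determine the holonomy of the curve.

Holonomy = total enclosed curvature = 30° + 65° = 95°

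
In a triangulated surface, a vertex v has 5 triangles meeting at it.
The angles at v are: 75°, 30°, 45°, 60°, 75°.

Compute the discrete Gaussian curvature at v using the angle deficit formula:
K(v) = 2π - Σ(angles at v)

Sum of angles = 285°. K = 360° - 285° = 75°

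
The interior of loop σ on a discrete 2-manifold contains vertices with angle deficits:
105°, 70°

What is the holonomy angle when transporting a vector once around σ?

Holonomy = total enclosed curvature = 105° + 70° = 175°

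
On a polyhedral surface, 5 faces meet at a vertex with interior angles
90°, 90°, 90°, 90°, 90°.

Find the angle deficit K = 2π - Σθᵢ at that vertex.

Sum of angles = 450°. K = 360° - 450° = -90° = -π/2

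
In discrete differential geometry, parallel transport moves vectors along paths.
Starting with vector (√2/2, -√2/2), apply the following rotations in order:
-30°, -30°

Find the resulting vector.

Total rotation: (-30°) + (-30°) = -60°. Final vector: (-0.2588, -0.9659)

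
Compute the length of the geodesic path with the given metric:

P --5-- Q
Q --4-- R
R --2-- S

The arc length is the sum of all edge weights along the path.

Arc length = 5 + 4 + 2 = 11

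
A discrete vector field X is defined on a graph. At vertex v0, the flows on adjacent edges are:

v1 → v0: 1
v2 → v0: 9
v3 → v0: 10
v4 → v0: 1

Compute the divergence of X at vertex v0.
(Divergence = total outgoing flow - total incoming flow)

Divergence = sum of outgoing flows = (-1) + (-9) + (-10) + (-1) = -21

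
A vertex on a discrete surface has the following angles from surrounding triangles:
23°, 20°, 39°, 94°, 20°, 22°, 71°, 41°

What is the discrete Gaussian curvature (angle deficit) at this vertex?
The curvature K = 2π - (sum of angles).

Sum of angles = 330°. K = 360° - 330° = 30° = π/6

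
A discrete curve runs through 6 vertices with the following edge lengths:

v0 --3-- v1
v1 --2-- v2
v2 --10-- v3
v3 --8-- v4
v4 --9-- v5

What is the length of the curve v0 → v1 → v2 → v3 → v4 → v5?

Arc length = 3 + 2 + 10 + 8 + 9 = 32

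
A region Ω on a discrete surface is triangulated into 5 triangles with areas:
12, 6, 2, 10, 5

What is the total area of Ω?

12 + 6 + 2 + 10 + 5 = 35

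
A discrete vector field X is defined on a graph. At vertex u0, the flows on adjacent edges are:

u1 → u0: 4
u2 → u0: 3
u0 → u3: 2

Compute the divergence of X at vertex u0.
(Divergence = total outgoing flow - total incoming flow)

Divergence = sum of outgoing flows = (-4) + (-3) + 2 = -5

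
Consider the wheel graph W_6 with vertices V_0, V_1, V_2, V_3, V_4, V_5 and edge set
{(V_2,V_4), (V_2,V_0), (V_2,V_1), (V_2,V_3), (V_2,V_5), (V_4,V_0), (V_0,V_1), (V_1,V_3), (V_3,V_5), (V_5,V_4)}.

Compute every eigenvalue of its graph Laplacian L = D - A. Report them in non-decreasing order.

The wheel W_6 is the join K_1 ∨ C_5 (a hub joined to every vertex of a cycle of length 5). For a join G ∨ H (G on p vertices, H on q vertices) the Laplacian spectrum is 0, p+q, the eigenvalues of L(G) other than one 0 each shifted by +q, and the eigenvalues of L(H) other than one 0 each shifted by +p. With G = K_1 (p = 1, nothing left after dropping its 0) and H = C_5 (q = 5, eigenvalues 2 − 2cos(2πk/5), k = 0, …, 4; drop k = 0), the spectrum of W_6 is 0, 6, and 1 + (2 − 2cos(2πk/5)) = 3 − 2cos(2πk/5) for k = 1, …, 4:
k=1: 3 − 2cos(2π/5) = 2.382; k=2: 3 − 2cos(4π/5) = 4.618; k=3: 3 − 2cos(6π/5) = 4.618; k=4: 3 − 2cos(8π/5) = 2.382.
Laplacian eigenvalues (increasing order): [0.0, 2.382, 2.382, 4.618, 4.618, 6.0]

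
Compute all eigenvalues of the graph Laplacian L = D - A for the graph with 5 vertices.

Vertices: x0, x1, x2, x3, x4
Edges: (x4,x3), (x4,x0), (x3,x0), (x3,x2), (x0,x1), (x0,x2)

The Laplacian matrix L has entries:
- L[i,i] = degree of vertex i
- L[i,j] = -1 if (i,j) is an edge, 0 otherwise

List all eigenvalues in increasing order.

Degrees: deg(x0) = 4, deg(x1) = 1, deg(x2) = 2, deg(x3) = 3, deg(x4) = 2.
L = D − A with rows/columns ordered (x0, x1, x2, x3, x4):
  [ 4, -1, -1, -1, -1]
  [-1,  1,  0,  0,  0]
  [-1,  0,  2, -1,  0]
  [-1,  0, -1,  3, -1]
  [-1,  0,  0, -1,  2]
Characteristic polynomial: det(λI − L) = λ(λ − 1)(λ − 2)(λ − 4)(λ − 5).
Roots: λ = 0; (λ − 1) = 0 ⇒ λ = 1; (λ − 2) = 0 ⇒ λ = 2; (λ − 4) = 0 ⇒ λ = 4; (λ − 5) = 0 ⇒ λ = 5.
(Check: the roots sum (with multiplicity) to 12, matching trace L = Σdeg = 2·6 = 12.)
Laplacian eigenvalues (increasing order): [0.0, 1.0, 2.0, 4.0, 5.0]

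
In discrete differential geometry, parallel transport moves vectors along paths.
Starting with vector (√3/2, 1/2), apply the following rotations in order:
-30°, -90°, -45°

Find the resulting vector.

Total rotation: (-30°) + (-90°) + (-45°) = -165°. Final vector: (-0.7071, -0.7071)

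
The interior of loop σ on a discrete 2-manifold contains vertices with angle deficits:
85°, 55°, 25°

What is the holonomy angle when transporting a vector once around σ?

Holonomy = total enclosed curvature = 85° + 55° + 25° = 165°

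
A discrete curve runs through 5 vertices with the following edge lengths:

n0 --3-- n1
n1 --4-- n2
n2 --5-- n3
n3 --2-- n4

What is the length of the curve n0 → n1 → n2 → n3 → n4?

Arc length = 3 + 4 + 5 + 2 = 14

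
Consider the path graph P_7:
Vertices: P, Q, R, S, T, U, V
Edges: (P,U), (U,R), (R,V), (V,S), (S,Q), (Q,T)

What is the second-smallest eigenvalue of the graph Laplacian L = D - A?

The path graph P_n has Laplacian eigenvalues λ_k = 2 − 2cos(kπ/n), k = 0, 1, …, n−1. Here n = 7:
k=0: 2 − 2cos(0) = 0.0; k=1: 2 − 2cos(π/7) = 0.1981; k=2: 2 − 2cos(2π/7) = 0.753; k=3: 2 − 2cos(3π/7) = 1.555; k=4: 2 − 2cos(4π/7) = 2.445; k=5: 2 − 2cos(5π/7) = 3.247; k=6: 2 − 2cos(6π/7) = 3.8019.
Laplacian eigenvalues: [0.0, 0.1981, 0.753, 1.555, 2.445, 3.247, 3.8019]. Algebraic connectivity (smallest non-zero eigenvalue) = 0.1981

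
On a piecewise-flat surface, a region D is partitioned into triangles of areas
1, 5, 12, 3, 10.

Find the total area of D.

1 + 5 + 12 + 3 + 10 = 31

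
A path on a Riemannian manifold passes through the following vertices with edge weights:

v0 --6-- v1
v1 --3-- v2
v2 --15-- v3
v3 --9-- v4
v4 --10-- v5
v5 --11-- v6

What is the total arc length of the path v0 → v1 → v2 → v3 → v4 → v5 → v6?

Arc length = 6 + 3 + 15 + 9 + 10 + 11 = 54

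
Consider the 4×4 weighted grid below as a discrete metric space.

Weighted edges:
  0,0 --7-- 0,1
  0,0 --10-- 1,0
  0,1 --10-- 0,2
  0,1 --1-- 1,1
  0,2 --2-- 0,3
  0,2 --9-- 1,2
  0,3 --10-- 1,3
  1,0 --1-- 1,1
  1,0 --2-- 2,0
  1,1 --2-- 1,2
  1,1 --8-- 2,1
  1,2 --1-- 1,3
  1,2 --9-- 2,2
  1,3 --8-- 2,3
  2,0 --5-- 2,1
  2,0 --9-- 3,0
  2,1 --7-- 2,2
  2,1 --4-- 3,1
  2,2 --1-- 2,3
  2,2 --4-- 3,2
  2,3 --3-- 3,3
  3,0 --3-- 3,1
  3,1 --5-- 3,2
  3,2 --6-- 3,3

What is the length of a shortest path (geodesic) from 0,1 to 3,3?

Shortest path: 0,1 → 1,1 → 1,2 → 1,3 → 2,3 → 3,3, total weight = 15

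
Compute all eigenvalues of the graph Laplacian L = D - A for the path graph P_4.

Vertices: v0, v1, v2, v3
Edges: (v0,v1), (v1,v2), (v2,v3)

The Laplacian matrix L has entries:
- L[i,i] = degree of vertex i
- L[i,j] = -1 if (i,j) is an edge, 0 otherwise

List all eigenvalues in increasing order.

The path graph P_n has Laplacian eigenvalues λ_k = 2 − 2cos(kπ/n), k = 0, 1, …, n−1. Here n = 4:
k=0: 2 − 2cos(0) = 0.0; k=1: 2 − 2cos(π/4) = 0.5858; k=2: 2 − 2cos(π/2) = 2.0; k=3: 2 − 2cos(3π/4) = 3.4142.
Laplacian eigenvalues (increasing order): [0.0, 0.5858, 2.0, 3.4142]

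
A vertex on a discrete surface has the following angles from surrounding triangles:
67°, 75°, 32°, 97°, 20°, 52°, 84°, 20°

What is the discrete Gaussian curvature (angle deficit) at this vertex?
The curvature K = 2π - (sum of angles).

Sum of angles = 447°. K = 360° - 447° = -87° = -29π/60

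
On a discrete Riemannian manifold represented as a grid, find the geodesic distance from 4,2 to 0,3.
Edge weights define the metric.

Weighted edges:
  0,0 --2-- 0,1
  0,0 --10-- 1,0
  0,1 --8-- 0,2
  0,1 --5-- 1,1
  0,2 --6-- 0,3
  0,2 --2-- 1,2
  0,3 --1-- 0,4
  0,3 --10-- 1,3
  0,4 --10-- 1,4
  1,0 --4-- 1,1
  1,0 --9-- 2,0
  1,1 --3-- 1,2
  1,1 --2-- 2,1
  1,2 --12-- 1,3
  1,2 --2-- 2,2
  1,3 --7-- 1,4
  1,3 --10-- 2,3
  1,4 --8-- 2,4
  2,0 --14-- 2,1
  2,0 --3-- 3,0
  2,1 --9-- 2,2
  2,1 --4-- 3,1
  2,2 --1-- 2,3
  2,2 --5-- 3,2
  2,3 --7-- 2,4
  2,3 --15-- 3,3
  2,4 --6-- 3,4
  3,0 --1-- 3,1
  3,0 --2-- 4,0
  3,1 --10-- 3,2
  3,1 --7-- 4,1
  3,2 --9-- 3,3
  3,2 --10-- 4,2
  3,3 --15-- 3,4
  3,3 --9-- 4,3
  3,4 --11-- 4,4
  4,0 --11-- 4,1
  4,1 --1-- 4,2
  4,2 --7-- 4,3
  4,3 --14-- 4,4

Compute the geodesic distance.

Shortest path: 4,2 → 4,1 → 3,1 → 2,1 → 1,1 → 1,2 → 0,2 → 0,3, total weight = 25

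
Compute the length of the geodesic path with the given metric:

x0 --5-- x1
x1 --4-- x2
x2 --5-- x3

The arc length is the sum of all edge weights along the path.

Arc length = 5 + 4 + 5 = 14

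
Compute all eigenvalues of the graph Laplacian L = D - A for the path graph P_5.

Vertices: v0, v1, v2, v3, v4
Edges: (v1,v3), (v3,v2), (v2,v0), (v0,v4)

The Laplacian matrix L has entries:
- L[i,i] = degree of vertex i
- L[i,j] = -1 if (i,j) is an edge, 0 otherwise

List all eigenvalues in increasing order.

The path graph P_n has Laplacian eigenvalues λ_k = 2 − 2cos(kπ/n), k = 0, 1, …, n−1. Here n = 5:
k=0: 2 − 2cos(0) = 0.0; k=1: 2 − 2cos(π/5) = 0.382; k=2: 2 − 2cos(2π/5) = 1.382; k=3: 2 − 2cos(3π/5) = 2.618; k=4: 2 − 2cos(4π/5) = 3.618.
Laplacian eigenvalues (increasing order): [0.0, 0.382, 1.382, 2.618, 3.618]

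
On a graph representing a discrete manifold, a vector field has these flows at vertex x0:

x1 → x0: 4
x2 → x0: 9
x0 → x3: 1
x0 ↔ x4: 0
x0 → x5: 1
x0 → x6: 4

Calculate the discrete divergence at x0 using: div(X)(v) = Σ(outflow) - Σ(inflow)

Divergence = sum of outgoing flows = (-4) + (-9) + 1 + 0 + 1 + 4 = -7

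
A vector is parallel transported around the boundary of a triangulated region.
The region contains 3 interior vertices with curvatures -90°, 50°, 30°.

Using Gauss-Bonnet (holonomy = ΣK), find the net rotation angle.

Holonomy = total enclosed curvature = (-90°) + 50° + 30° = -10°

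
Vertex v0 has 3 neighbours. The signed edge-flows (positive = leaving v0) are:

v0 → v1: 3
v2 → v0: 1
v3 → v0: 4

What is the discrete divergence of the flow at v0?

Divergence = sum of outgoing flows = 3 + (-1) + (-4) = -2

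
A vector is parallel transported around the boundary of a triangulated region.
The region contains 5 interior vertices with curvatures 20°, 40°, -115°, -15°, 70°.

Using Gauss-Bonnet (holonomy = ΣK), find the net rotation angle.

Holonomy = total enclosed curvature = 20° + 40° + (-115°) + (-15°) + 70° = 0°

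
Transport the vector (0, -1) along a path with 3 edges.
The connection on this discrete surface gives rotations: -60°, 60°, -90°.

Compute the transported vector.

Total rotation: (-60°) + 60° + (-90°) = -90°. Final vector: (-1, 0)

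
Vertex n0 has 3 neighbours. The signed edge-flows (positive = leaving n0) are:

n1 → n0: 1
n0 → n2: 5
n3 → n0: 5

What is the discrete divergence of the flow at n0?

Divergence = sum of outgoing flows = (-1) + 5 + (-5) = -1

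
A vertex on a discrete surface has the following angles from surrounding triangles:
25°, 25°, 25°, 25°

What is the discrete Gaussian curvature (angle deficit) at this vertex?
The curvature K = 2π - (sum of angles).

Sum of angles = 100°. K = 360° - 100° = 260° = 13π/9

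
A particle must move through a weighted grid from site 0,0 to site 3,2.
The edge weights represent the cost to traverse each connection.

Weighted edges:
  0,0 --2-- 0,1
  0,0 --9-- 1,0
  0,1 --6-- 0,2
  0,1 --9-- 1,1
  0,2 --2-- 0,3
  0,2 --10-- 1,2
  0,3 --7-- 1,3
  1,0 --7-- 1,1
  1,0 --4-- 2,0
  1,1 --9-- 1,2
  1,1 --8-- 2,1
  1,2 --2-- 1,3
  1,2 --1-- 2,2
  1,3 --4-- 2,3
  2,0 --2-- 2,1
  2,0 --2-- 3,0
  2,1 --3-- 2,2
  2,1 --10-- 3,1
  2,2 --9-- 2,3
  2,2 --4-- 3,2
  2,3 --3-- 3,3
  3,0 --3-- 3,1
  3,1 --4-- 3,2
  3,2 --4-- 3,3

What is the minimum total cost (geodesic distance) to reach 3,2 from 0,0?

Shortest path: 0,0 → 1,0 → 2,0 → 2,1 → 2,2 → 3,2, total weight = 22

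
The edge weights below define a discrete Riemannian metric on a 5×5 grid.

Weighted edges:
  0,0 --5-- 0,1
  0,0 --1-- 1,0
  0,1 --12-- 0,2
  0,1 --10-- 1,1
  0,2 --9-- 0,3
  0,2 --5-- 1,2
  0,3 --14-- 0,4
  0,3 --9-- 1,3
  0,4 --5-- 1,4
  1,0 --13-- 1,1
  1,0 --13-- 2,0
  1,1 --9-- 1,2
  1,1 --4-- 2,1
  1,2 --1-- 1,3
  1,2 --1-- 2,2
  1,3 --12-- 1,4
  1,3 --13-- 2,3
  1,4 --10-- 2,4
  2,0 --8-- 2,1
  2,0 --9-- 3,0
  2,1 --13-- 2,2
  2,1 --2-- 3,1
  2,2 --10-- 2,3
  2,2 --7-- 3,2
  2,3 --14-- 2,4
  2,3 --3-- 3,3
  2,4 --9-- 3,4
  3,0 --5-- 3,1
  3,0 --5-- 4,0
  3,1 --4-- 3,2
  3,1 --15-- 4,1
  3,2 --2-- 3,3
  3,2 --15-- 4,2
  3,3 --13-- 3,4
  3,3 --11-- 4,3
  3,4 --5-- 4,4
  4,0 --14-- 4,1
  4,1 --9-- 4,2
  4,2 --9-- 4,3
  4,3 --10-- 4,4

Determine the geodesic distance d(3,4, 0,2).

Shortest path: 3,4 → 3,3 → 3,2 → 2,2 → 1,2 → 0,2, total weight = 28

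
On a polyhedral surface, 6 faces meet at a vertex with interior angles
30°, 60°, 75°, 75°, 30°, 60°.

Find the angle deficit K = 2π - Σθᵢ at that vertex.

Sum of angles = 330°. K = 360° - 330° = 30° = π/6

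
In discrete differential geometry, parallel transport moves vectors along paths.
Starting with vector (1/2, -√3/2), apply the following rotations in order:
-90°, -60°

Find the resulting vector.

Total rotation: (-90°) + (-60°) = -150°. Final vector: (-0.8660, 0.5000)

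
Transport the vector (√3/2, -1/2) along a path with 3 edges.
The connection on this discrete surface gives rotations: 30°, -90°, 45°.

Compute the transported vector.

Total rotation: 30° + (-90°) + 45° = -15°. Final vector: (0.7071, -0.7071)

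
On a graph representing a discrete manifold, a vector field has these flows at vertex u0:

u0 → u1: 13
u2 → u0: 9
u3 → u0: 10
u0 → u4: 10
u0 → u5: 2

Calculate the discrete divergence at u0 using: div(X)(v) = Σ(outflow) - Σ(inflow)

Divergence = sum of outgoing flows = 13 + (-9) + (-10) + 10 + 2 = 6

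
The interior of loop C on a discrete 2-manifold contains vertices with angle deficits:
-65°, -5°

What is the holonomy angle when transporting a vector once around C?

Holonomy = total enclosed curvature = (-65°) + (-5°) = -70°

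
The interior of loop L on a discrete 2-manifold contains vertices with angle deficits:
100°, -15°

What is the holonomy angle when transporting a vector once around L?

Holonomy = total enclosed curvature = 100° + (-15°) = 85°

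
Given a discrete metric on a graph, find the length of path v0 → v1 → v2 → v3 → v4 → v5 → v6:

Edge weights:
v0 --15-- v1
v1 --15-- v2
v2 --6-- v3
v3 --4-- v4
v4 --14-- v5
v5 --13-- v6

Arc length = 15 + 15 + 6 + 4 + 14 + 13 = 67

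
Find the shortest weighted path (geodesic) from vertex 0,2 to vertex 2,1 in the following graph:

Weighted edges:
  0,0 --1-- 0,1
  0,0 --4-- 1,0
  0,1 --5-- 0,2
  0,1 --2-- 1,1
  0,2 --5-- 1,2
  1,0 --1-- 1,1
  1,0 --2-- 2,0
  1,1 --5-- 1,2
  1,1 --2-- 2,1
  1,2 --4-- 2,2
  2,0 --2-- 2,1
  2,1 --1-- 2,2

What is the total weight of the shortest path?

Shortest path: 0,2 → 0,1 → 1,1 → 2,1, total weight = 9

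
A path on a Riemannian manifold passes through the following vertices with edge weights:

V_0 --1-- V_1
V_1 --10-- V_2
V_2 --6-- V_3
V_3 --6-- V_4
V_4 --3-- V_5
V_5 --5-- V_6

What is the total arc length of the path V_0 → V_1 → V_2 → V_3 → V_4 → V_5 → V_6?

Arc length = 1 + 10 + 6 + 6 + 3 + 5 = 31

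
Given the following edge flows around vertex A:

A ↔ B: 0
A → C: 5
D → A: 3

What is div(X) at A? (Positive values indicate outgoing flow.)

Divergence = sum of outgoing flows = 0 + 5 + (-3) = 2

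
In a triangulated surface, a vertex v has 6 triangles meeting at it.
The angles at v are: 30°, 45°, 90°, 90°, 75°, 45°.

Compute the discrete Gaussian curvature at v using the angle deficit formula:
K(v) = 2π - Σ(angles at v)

Sum of angles = 375°. K = 360° - 375° = -15°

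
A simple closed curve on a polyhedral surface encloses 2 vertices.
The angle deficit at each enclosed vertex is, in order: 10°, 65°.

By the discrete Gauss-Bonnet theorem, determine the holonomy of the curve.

Holonomy = total enclosed curvature = 10° + 65° = 75°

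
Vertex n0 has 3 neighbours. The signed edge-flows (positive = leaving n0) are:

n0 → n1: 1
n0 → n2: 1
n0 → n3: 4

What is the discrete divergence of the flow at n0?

Divergence = sum of outgoing flows = 1 + 1 + 4 = 6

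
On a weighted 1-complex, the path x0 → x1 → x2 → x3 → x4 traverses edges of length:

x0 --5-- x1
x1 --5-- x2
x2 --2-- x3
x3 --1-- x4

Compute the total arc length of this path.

Arc length = 5 + 5 + 2 + 1 = 13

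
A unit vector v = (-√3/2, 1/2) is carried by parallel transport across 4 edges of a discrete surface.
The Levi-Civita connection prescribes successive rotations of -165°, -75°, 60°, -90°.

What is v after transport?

Total rotation: (-165°) + (-75°) + 60° + (-90°) = -270° ≡ 90° (mod 360°). Final vector: (-0.5000, -0.8660)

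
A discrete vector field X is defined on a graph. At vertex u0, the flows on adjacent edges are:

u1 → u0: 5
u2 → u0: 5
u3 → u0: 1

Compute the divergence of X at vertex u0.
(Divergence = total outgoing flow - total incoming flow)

Divergence = sum of outgoing flows = (-5) + (-5) + (-1) = -11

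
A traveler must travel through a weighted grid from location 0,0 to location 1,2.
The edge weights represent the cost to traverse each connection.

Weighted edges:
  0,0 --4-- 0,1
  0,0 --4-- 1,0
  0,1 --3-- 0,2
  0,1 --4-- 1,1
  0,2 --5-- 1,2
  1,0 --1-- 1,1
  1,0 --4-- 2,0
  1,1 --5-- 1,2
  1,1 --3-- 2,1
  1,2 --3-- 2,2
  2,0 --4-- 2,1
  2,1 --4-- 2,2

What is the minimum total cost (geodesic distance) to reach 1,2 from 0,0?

Shortest path: 0,0 → 1,0 → 1,1 → 1,2, total weight = 10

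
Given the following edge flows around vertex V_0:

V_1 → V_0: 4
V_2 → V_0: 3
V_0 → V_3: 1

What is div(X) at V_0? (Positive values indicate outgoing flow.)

Divergence = sum of outgoing flows = (-4) + (-3) + 1 = -6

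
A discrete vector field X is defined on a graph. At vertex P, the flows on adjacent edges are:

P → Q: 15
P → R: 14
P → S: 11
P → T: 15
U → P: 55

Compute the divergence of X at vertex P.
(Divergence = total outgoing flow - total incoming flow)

Divergence = sum of outgoing flows = 15 + 14 + 11 + 15 + (-55) = 0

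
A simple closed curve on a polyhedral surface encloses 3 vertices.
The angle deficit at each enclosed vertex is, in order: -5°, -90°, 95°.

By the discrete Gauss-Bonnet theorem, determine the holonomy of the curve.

Holonomy = total enclosed curvature = (-5°) + (-90°) + 95° = 0°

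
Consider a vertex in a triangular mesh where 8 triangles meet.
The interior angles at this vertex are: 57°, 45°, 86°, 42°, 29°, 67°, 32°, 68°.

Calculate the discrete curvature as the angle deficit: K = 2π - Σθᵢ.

Sum of angles = 426°. K = 360° - 426° = -66° = -11π/30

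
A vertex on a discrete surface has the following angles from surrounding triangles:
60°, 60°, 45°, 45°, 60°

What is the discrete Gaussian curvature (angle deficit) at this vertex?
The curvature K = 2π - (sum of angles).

Sum of angles = 270°. K = 360° - 270° = 90° = π/2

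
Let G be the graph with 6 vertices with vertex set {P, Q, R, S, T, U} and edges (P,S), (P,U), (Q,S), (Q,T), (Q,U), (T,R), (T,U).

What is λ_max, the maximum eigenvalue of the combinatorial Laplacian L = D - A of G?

Degrees: deg(P) = 2, deg(Q) = 3, deg(R) = 1, deg(S) = 2, deg(T) = 3, deg(U) = 3.
L = D − A with rows/columns ordered (P, Q, R, S, T, U):
  [ 2,  0,  0, -1,  0, -1]
  [ 0,  3,  0, -1, -1, -1]
  [ 0,  0,  1,  0, -1,  0]
  [-1, -1,  0,  2,  0,  0]
  [ 0, -1, -1,  0,  3, -1]
  [-1, -1,  0,  0, -1,  3]
Characteristic polynomial: det(λI − L) = λ(λ² − 5λ + 3)(λ − 2)(λ² − 7λ + 11).
Roots: λ = 0; (λ² − 5λ + 3) = 0 ⇒ λ = (5 ± √13)/2 ≈ 0.6972, 4.3028; (λ − 2) = 0 ⇒ λ = 2; (λ² − 7λ + 11) = 0 ⇒ λ = (7 ± √5)/2 ≈ 2.382, 4.618.
(Check: the roots sum (with multiplicity) to 14, matching trace L = Σdeg = 2·7 = 14.)
Laplacian eigenvalues: [0.0, 0.6972, 2.0, 2.382, 4.3028, 4.618]. Largest eigenvalue (spectral radius) = 4.618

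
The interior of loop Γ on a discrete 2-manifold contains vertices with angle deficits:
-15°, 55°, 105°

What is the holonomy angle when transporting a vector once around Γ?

Holonomy = total enclosed curvature = (-15°) + 55° + 105° = 145°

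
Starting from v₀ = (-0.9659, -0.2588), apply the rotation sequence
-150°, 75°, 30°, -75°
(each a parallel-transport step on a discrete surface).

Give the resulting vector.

Total rotation: (-150°) + 75° + 30° + (-75°) = -120°. Final vector: (0.2588, 0.9659)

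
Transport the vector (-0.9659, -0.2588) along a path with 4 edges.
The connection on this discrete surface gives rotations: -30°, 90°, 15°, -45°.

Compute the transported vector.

Total rotation: (-30°) + 90° + 15° + (-45°) = 30°. Final vector: (-0.7071, -0.7071)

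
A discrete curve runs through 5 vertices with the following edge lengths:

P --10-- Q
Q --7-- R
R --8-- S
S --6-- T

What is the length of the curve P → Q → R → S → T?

Arc length = 10 + 7 + 8 + 6 = 31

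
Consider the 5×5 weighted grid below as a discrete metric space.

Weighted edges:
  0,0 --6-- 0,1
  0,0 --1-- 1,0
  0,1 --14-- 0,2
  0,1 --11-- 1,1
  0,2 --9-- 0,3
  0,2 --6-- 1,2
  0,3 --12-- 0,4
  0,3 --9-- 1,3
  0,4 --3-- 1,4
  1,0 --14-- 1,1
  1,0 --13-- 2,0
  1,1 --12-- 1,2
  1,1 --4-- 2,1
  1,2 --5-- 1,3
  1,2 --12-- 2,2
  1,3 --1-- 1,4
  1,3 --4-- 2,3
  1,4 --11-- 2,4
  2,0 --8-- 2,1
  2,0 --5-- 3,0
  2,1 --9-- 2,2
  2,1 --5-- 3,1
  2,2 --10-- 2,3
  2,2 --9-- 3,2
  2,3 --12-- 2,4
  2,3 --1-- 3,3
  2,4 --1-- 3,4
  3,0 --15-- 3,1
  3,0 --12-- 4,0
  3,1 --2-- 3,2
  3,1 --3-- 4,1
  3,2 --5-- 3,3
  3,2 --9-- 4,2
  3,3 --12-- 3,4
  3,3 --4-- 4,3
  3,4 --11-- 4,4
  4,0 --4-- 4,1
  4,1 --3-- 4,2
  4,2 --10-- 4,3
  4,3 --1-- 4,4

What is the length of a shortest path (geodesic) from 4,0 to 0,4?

Shortest path: 4,0 → 4,1 → 3,1 → 3,2 → 3,3 → 2,3 → 1,3 → 1,4 → 0,4, total weight = 23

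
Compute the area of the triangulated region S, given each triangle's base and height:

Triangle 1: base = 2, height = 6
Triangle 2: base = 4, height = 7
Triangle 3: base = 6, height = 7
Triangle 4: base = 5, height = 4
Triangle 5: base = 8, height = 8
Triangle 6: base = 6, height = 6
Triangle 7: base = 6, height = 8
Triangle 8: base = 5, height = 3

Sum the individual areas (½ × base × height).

(1/2)×2×6 + (1/2)×4×7 + (1/2)×6×7 + (1/2)×5×4 + (1/2)×8×8 + (1/2)×6×6 + (1/2)×6×8 + (1/2)×5×3 = 132.5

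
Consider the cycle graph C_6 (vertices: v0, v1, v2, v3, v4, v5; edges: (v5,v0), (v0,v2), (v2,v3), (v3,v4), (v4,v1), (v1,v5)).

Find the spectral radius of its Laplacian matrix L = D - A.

The cycle graph C_n has Laplacian eigenvalues λ_k = 2 − 2cos(2πk/n), k = 0, 1, …, n−1. Here n = 6:
k=0: 2 − 2cos(0) = 0.0; k=1: 2 − 2cos(π/3) = 1.0; k=2: 2 − 2cos(2π/3) = 3.0; k=3: 2 − 2cos(π) = 4.0; k=4: 2 − 2cos(4π/3) = 3.0; k=5: 2 − 2cos(5π/3) = 1.0.
Laplacian eigenvalues: [0.0, 1.0, 1.0, 3.0, 3.0, 4.0]. Largest eigenvalue (spectral radius) = 4.0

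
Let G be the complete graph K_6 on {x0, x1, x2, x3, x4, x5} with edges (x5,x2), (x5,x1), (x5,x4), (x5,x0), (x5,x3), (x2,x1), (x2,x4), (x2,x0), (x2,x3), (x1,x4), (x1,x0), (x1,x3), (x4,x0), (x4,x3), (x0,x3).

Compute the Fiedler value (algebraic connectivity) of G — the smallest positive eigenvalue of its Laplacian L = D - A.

For the complete graph K_n, L = nI − J (J = all-ones matrix). J has eigenvalues n (once, eigenvector 𝟙) and 0 (multiplicity n−1), so L has eigenvalues 0 (once) and n (multiplicity n−1). Here n = 6: eigenvalue 0 once and 6 with multiplicity 5.
Laplacian eigenvalues: [0.0, 6.0, 6.0, 6.0, 6.0, 6.0]. Algebraic connectivity (smallest non-zero eigenvalue) = 6.0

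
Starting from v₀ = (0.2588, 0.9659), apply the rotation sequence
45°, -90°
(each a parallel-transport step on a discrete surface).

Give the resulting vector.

Total rotation: 45° + (-90°) = -45°. Final vector: (0.8660, 0.5000)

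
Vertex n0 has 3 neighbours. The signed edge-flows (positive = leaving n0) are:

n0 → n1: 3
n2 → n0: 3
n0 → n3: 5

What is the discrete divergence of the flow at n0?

Divergence = sum of outgoing flows = 3 + (-3) + 5 = 5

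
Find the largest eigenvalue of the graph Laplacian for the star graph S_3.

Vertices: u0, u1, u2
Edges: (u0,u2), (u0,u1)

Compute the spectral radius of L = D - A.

The star S_3 is the complete bipartite graph K_{1,2} (one hub of degree 2, 2 leaves of degree 1). The Laplacian spectrum of K_{p,q} is 0, p (multiplicity q−1), q (multiplicity p−1), p+q. With p = 1, q = 2: 0 once, 1 with multiplicity 1, and 3 once. (Check: trace L = sum of degrees = 4 = 1·1 + 3.)
Laplacian eigenvalues: [0.0, 1.0, 3.0]. Largest eigenvalue (spectral radius) = 3.0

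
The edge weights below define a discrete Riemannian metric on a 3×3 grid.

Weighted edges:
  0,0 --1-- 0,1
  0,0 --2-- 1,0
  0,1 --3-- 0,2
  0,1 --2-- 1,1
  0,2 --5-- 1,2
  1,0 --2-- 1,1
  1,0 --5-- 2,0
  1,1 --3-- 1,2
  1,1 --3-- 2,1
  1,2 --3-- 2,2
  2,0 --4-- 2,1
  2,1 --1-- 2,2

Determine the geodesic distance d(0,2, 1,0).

Shortest path: 0,2 → 0,1 → 0,0 → 1,0, total weight = 6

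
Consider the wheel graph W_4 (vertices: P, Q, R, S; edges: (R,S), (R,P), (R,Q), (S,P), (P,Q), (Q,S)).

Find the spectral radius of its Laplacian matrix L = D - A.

The wheel W_4 is the join K_1 ∨ C_3 (a hub joined to every vertex of a cycle of length 3). For a join G ∨ H (G on p vertices, H on q vertices) the Laplacian spectrum is 0, p+q, the eigenvalues of L(G) other than one 0 each shifted by +q, and the eigenvalues of L(H) other than one 0 each shifted by +p. With G = K_1 (p = 1, nothing left after dropping its 0) and H = C_3 (q = 3, eigenvalues 2 − 2cos(2πk/3), k = 0, …, 2; drop k = 0), the spectrum of W_4 is 0, 4, and 1 + (2 − 2cos(2πk/3)) = 3 − 2cos(2πk/3) for k = 1, …, 2:
k=1: 3 − 2cos(2π/3) = 4.0; k=2: 3 − 2cos(4π/3) = 4.0.
Laplacian eigenvalues: [0.0, 4.0, 4.0, 4.0]. Largest eigenvalue (spectral radius) = 4.0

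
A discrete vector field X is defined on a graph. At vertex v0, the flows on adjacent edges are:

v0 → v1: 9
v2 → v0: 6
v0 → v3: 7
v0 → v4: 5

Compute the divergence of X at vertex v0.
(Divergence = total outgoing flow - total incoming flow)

Divergence = sum of outgoing flows = 9 + (-6) + 7 + 5 = 15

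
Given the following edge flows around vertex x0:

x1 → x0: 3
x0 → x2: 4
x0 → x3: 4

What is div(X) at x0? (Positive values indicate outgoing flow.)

Divergence = sum of outgoing flows = (-3) + 4 + 4 = 5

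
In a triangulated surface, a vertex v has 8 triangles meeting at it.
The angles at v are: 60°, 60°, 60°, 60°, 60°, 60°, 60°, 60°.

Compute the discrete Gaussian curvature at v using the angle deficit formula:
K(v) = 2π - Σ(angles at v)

Sum of angles = 480°. K = 360° - 480° = -120° = -2π/3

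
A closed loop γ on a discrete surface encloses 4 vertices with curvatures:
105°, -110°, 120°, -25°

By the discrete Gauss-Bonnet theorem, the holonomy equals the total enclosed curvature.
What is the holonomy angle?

Holonomy = total enclosed curvature = 105° + (-110°) + 120° + (-25°) = 90°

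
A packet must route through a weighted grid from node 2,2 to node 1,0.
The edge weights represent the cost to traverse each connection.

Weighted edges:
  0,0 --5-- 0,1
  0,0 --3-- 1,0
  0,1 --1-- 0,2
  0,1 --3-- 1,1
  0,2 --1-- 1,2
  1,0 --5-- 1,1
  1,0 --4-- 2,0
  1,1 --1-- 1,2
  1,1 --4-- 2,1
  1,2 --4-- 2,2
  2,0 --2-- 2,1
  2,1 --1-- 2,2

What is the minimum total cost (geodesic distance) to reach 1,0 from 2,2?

Shortest path: 2,2 → 2,1 → 2,0 → 1,0, total weight = 7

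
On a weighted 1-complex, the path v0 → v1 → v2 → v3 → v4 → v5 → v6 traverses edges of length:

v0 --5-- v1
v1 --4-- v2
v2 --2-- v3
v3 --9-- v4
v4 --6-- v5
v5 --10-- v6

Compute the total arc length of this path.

Arc length = 5 + 4 + 2 + 9 + 6 + 10 = 36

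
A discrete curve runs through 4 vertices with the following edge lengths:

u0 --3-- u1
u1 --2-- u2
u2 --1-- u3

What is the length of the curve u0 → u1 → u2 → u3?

Arc length = 3 + 2 + 1 = 6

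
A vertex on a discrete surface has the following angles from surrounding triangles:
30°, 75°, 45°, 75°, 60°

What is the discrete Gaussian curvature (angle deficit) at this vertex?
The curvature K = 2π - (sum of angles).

Sum of angles = 285°. K = 360° - 285° = 75°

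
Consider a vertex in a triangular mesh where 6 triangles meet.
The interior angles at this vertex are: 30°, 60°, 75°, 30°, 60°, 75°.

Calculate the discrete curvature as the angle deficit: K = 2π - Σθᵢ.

Sum of angles = 330°. K = 360° - 330° = 30° = π/6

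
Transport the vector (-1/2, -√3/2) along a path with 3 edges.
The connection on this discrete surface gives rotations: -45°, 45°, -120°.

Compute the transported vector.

Total rotation: (-45°) + 45° + (-120°) = -120°. Final vector: (-0.5000, 0.8660)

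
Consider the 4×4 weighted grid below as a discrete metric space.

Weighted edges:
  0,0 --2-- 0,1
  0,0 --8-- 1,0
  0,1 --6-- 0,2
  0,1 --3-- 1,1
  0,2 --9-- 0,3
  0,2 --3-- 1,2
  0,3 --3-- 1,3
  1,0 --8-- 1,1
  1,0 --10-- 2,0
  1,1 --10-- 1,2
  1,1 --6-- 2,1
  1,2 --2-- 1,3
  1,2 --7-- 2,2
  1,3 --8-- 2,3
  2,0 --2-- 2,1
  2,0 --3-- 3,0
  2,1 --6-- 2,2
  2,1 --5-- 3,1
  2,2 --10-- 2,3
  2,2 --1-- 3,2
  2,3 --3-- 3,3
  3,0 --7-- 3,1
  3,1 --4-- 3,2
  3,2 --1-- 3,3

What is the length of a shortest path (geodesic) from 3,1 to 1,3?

Shortest path: 3,1 → 3,2 → 2,2 → 1,2 → 1,3, total weight = 14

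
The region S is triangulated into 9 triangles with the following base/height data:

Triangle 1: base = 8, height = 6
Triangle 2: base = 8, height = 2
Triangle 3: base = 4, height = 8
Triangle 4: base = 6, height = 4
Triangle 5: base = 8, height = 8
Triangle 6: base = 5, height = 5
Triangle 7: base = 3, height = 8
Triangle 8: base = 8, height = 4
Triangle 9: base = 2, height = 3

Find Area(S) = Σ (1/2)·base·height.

(1/2)×8×6 + (1/2)×8×2 + (1/2)×4×8 + (1/2)×6×4 + (1/2)×8×8 + (1/2)×5×5 + (1/2)×3×8 + (1/2)×8×4 + (1/2)×2×3 = 135.5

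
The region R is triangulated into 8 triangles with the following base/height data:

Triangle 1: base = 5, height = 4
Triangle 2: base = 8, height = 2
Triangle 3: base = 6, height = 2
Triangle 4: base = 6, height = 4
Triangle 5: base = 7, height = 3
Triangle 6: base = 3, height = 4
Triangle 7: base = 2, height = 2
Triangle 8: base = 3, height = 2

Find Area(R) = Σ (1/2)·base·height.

(1/2)×5×4 + (1/2)×8×2 + (1/2)×6×2 + (1/2)×6×4 + (1/2)×7×3 + (1/2)×3×4 + (1/2)×2×2 + (1/2)×3×2 = 57.5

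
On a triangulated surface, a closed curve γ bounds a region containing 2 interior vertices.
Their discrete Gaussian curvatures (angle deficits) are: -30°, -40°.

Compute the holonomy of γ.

Holonomy = total enclosed curvature = (-30°) + (-40°) = -70°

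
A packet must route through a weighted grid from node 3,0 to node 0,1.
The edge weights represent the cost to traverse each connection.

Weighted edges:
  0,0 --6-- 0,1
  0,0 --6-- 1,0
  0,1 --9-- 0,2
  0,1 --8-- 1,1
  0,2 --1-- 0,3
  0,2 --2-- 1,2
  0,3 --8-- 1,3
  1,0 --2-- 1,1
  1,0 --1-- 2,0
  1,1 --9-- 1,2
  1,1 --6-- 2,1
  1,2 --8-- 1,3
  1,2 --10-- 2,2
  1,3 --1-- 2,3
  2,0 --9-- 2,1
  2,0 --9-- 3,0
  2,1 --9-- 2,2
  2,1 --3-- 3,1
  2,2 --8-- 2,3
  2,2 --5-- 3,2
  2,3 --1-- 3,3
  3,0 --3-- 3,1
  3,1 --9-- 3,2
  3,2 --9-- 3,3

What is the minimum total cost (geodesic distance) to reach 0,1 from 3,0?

Shortest path: 3,0 → 3,1 → 2,1 → 1,1 → 0,1, total weight = 20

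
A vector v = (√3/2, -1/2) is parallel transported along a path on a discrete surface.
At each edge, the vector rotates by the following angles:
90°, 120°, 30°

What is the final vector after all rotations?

Total rotation: 90° + 120° + 30° = 240° ≡ -120° (mod 360°). Final vector: (-0.8660, -0.5000)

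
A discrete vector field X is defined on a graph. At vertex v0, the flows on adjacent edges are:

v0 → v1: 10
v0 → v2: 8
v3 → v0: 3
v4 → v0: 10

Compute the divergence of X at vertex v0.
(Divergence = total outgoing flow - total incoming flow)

Divergence = sum of outgoing flows = 10 + 8 + (-3) + (-10) = 5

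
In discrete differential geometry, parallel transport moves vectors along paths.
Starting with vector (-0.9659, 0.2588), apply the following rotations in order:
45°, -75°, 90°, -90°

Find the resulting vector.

Total rotation: 45° + (-75°) + 90° + (-90°) = -30°. Final vector: (-0.7071, 0.7071)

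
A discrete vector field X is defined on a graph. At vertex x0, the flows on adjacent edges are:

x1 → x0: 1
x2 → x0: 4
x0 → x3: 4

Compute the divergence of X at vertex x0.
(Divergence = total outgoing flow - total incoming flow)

Divergence = sum of outgoing flows = (-1) + (-4) + 4 = -1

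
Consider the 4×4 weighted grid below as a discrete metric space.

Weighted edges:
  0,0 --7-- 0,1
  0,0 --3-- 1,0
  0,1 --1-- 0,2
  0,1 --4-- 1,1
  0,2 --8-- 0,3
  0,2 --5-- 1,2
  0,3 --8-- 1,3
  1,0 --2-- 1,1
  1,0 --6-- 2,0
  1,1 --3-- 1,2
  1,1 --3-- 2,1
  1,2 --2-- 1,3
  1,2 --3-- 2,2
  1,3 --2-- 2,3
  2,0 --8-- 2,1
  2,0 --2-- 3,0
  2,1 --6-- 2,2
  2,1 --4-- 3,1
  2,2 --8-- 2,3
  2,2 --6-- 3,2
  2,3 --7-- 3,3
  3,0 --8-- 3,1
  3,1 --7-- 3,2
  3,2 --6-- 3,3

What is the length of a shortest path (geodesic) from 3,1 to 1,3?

Shortest path: 3,1 → 2,1 → 1,1 → 1,2 → 1,3, total weight = 12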